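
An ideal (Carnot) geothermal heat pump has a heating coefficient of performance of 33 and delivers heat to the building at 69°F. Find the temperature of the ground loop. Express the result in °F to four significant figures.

COP_HP = T_H/(T_H − T_C) gives T_H − T_C = T_H/COP.
With T_H = 293.71 K, T_C = 293.71 × (1 − 1/33) = 284.81 K.
Converting, 284.81 K = 52.98°F.

52.98 °F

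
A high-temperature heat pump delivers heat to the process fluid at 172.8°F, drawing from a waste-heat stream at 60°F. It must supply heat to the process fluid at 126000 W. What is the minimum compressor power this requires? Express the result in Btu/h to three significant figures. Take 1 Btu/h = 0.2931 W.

76700 Btu/h

In absolute terms T_C = 288.71 K and T_H = 351.37 K, so ΔT = 62.67 K.
COP_Carnot = T_H/ΔT = 351.37/62.67 = 5.607.
Ẇ_min = Q̇/COP_Carnot = 126000/5.607 = 22470 W = 76670 Btu/h.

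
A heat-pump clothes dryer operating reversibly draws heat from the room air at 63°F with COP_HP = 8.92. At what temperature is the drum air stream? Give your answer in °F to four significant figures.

COP_HP = T_H/(T_H − T_C) rearranges to T_H = COP·T_C/(COP − 1).
With T_C = 290.37 K, T_H = 8.92 × 290.37/7.920 = 327.04 K.
Converting, 327.04 K = 128.99°F.

129.0 °F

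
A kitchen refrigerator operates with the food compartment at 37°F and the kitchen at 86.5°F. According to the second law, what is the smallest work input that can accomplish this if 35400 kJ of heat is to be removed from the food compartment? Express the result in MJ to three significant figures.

In absolute terms T_C = 275.93 K and T_H = 303.43 K, so ΔT = 27.50 K.
The reversible limit is COP_R = T_C/ΔT = 10.03, so W_min = Q_C/COP = Q_C·ΔT/T_C.
W_min = 35400 × 27.50/275.93 = 3528 kJ = 3.528 MJ.

3.53 MJ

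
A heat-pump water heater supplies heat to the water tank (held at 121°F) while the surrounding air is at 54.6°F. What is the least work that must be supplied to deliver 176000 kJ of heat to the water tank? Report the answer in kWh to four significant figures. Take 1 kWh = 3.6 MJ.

In absolute terms T_C = 285.71 K and T_H = 322.59 K, so ΔT = 36.89 K.
The reversible limit is COP_HP = T_H/ΔT = 8.745, so W_min = Q_H/COP = Q_H·ΔT/T_H.
W_min = 176000 × 36.89/322.59 = 20130 kJ = 5.590 kWh.

5.590 kWh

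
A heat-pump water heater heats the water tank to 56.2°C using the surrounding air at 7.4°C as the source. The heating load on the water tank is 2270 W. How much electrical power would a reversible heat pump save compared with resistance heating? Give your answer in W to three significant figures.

In absolute terms T_C = 280.55 K and T_H = 329.35 K, so ΔT = 48.80 K.
COP_Carnot = T_H/ΔT = 329.35/48.80 = 6.749.
Resistance heating needs Ẇ_res = Q̇_H = 2270 W; the reversible heat pump needs only Ẇ_hp = Q̇_H/COP = 336.3 W.
Saving = 2270 − 336.3 = 1934 W.

1930 W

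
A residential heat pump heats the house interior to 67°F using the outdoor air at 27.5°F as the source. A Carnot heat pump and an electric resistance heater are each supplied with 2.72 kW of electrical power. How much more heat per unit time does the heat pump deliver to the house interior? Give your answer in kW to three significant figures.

33.5 kW

In absolute terms T_C = 270.65 K and T_H = 292.59 K, so ΔT = 21.94 K.
COP_Carnot = T_H/ΔT = 292.59/21.94 = 13.33.
The heat pump delivers Q̇_H = COP × Ẇ = 36.27 kW; the resistance heater delivers Ẇ = 2.720 kW.
Extra = (COP − 1)·Ẇ = 33.55 kW.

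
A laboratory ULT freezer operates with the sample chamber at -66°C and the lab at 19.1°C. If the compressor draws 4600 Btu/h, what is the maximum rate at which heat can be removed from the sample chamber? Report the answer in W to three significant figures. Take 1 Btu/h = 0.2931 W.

In absolute terms T_C = 207.15 K and T_H = 292.25 K, so ΔT = 85.10 K.
COP_Carnot = T_C/ΔT = 207.15/85.10 = 2.434.
Q̇_max = COP_Carnot × Ẇ = 2.434 × 4600 Btu/h = 11200 Btu/h = 3282 W.

3280 W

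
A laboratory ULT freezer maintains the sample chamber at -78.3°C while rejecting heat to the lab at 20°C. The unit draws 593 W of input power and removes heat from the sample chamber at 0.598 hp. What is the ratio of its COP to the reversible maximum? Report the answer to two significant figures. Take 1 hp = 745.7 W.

Converting, Q̇_C = 0.5980 hp = 445.9 W, so COP_actual = Q̇_C/Ẇ = 445.9/593.0 = 0.7520.
In absolute terms T_C = 194.85 K and T_H = 293.15 K, so ΔT = 98.30 K.
COP_Carnot = T_C/ΔT = 194.85/98.30 = 1.982.
η_II = COP_actual/COP_Carnot = 0.7520/1.982 = 0.3794.

0.38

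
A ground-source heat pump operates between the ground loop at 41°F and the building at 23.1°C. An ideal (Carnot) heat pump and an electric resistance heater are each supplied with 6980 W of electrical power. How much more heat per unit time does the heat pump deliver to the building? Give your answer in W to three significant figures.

107000 W

In absolute terms T_C = 278.15 K and T_H = 296.25 K, so ΔT = 18.10 K.
COP_Carnot = T_H/ΔT = 296.25/18.10 = 16.37.
The heat pump delivers Q̇_H = COP × Ẇ = 114200 W; the resistance heater delivers Ẇ = 6980 W.
Extra = (COP − 1)·Ẇ = 107300 W.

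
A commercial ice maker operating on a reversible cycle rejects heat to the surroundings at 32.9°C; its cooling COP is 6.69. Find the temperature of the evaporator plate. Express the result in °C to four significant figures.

-6.898 °C

For a Carnot refrigerator COP_R = T_C/(T_H − T_C), so T_C = COP·T_H/(1 + COP).
With T_H = 306.05 K, T_C = 6.69 × 306.05/7.690 = 266.25 K.
Converting, 266.25 K = -6.90°C.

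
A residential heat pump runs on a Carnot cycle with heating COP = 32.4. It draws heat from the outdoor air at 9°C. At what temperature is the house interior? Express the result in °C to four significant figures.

COP_HP = T_H/(T_H − T_C) rearranges to T_H = COP·T_C/(COP − 1).
With T_C = 282.15 K, T_H = 32.4 × 282.15/31.40 = 291.14 K.
Converting, 291.14 K = 17.99°C.

17.99 °C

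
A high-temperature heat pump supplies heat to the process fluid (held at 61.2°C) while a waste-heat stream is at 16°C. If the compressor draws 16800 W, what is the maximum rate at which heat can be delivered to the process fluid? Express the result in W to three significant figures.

124000 W

In absolute terms T_C = 289.15 K and T_H = 334.35 K, so ΔT = 45.20 K.
COP_Carnot = T_H/ΔT = 334.35/45.20 = 7.397.
Q̇_max = COP_Carnot × Ẇ = 7.397 × 16800 W = 124300 W.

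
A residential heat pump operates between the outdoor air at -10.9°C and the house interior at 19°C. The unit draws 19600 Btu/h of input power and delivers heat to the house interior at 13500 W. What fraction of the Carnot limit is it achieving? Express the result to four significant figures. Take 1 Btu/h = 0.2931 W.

Converting, Q̇_H = 13500 W = 46060 Btu/h, so COP_actual = Q̇_H/Ẇ = 46060/19600 = 2.350.
In absolute terms T_C = 262.25 K and T_H = 292.15 K, so ΔT = 29.90 K.
COP_Carnot = T_H/ΔT = 292.15/29.90 = 9.771.
η_II = COP_actual/COP_Carnot = 2.350/9.771 = 0.2405.

0.2405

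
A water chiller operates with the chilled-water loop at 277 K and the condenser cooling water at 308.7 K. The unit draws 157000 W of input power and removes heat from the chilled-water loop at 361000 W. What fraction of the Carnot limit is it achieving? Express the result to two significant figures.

0.26

COP_actual = Q̇_C/Ẇ = 361000/157000 = 2.299.
The reservoir spacing is ΔT = 308.7 − 277 = 31.70 K.
COP_Carnot = T_C/ΔT = 277.00/31.70 = 8.738.
η_II = COP_actual/COP_Carnot = 2.299/8.738 = 0.2631.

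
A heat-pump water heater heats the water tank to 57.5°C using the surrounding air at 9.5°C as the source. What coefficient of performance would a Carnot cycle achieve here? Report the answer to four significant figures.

6.889

In absolute terms T_C = 282.65 K and T_H = 330.65 K, so ΔT = 48.00 K.
For a reversible cycle, COP_Carnot = T_H/ΔT = 330.65/48.00 = 6.889.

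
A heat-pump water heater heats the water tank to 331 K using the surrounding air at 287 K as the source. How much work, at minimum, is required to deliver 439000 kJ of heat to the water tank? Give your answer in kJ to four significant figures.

58360 kJ

The reservoir spacing is ΔT = 331 − 287 = 44.00 K.
The reversible limit is COP_HP = T_H/ΔT = 7.523, so W_min = Q_H/COP = Q_H·ΔT/T_H.
W_min = 439000 × 44.00/331.00 = 58360 kJ.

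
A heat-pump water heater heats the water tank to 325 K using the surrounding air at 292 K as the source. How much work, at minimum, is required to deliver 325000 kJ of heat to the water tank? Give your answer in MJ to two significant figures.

33 MJ

The reservoir spacing is ΔT = 325 − 292 = 33.00 K.
The reversible limit is COP_HP = T_H/ΔT = 9.848, so W_min = Q_H/COP = Q_H·ΔT/T_H.
W_min = 325000 × 33.00/325.00 = 33000 kJ = 33.00 MJ.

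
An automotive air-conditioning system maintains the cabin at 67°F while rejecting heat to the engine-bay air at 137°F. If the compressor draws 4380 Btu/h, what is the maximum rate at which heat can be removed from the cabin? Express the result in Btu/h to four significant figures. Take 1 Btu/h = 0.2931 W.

32950 Btu/h

In absolute terms T_C = 292.59 K and T_H = 331.48 K, so ΔT = 38.89 K.
COP_Carnot = T_C/ΔT = 292.59/38.89 = 7.524.
Q̇_max = COP_Carnot × Ẇ = 7.524 × 4380 Btu/h = 32950 Btu/h.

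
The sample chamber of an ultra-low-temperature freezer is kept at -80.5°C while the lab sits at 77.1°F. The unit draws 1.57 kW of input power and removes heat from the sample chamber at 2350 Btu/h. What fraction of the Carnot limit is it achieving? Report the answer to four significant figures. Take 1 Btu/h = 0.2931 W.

Converting, Q̇_C = 2350 Btu/h = 0.6888 kW, so COP_actual = Q̇_C/Ẇ = 0.6888/1.570 = 0.4387.
In absolute terms T_C = 192.65 K and T_H = 298.21 K, so ΔT = 105.6 K.
COP_Carnot = T_C/ΔT = 192.65/105.6 = 1.825.
η_II = COP_actual/COP_Carnot = 0.4387/1.825 = 0.2404.

0.2404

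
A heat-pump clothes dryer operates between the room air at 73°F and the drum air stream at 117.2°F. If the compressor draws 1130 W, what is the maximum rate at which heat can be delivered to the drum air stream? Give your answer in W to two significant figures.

In absolute terms T_C = 295.93 K and T_H = 320.48 K, so ΔT = 24.56 K.
COP_Carnot = T_H/ΔT = 320.48/24.56 = 13.05.
Q̇_max = COP_Carnot × Ẇ = 13.05 × 1130 W = 14750 W.

15000 W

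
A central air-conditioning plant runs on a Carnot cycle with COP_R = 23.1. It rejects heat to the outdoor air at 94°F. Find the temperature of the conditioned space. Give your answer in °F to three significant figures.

71.0 °F

For a Carnot refrigerator COP_R = T_C/(T_H − T_C), so T_C = COP·T_H/(1 + COP).
With T_H = 307.59 K, T_C = 23.1 × 307.59/24.10 = 294.83 K.
Converting, 294.83 K = 71.03°F.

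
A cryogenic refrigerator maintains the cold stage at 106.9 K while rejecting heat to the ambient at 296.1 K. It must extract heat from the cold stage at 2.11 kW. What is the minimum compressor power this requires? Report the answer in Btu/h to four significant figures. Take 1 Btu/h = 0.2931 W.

The reservoir spacing is ΔT = 296.1 − 106.9 = 189.2 K.
COP_Carnot = T_C/ΔT = 106.90/189.2 = 0.5650.
Ẇ_min = Q̇/COP_Carnot = 2.110/0.5650 = 3.734 kW = 12740 Btu/h.

12740 Btu/h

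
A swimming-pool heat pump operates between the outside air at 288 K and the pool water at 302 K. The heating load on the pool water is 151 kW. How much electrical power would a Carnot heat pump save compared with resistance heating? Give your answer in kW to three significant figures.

The reservoir spacing is ΔT = 302 − 288 = 14.00 K.
COP_Carnot = T_H/ΔT = 302.00/14.00 = 21.57.
Resistance heating needs Ẇ_res = Q̇_H = 151.0 kW; the reversible heat pump needs only Ẇ_hp = Q̇_H/COP = 7.000 kW.
Saving = 151.0 − 7.000 = 144.0 kW.

144 kW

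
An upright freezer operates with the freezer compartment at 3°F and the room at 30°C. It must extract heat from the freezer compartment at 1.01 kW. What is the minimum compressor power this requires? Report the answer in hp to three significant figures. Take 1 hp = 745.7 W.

In absolute terms T_C = 257.04 K and T_H = 303.15 K, so ΔT = 46.11 K.
COP_Carnot = T_C/ΔT = 257.04/46.11 = 5.574.
Ẇ_min = Q̇/COP_Carnot = 1.010/5.574 = 0.1812 kW = 0.2430 hp.

0.243 hp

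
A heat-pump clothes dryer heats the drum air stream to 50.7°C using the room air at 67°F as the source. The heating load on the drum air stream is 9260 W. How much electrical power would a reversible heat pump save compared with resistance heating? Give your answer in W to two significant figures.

In absolute terms T_C = 292.59 K and T_H = 323.85 K, so ΔT = 31.26 K.
COP_Carnot = T_H/ΔT = 323.85/31.26 = 10.36.
Resistance heating needs Ẇ_res = Q̇_H = 9260 W; the reversible heat pump needs only Ẇ_hp = Q̇_H/COP = 893.7 W.
Saving = 9260 − 893.7 = 8366 W.

8400 W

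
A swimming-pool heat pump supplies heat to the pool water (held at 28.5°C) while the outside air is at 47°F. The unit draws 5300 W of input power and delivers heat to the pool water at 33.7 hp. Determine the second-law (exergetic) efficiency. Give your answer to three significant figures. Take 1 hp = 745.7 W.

Converting, Q̇_H = 33.70 hp = 25130 W, so COP_actual = Q̇_H/Ẇ = 25130/5300 = 4.742.
In absolute terms T_C = 281.48 K and T_H = 301.65 K, so ΔT = 20.17 K.
COP_Carnot = T_H/ΔT = 301.65/20.17 = 14.96.
η_II = COP_actual/COP_Carnot = 4.742/14.96 = 0.3170.

0.317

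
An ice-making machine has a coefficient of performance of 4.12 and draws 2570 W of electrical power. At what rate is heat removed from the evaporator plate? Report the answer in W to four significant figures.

10590 W

Q̇_C = COP × Ẇ = 4.12 × 2570 = 10590 W.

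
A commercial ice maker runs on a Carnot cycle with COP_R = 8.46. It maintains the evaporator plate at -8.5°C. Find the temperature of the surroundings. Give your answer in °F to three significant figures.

COP_R = T_C/(T_H − T_C) gives T_H − T_C = T_C/COP.
With T_C = 264.65 K, T_H = 264.65 × (1 + 1/8.46) = 295.93 K.
Converting, 295.93 K = 73.01°F.

73.0 °F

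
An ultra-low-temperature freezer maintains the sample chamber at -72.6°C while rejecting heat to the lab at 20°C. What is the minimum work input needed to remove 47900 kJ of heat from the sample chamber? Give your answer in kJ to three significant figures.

In absolute terms T_C = 200.55 K and T_H = 293.15 K, so ΔT = 92.60 K.
The reversible limit is COP_R = T_C/ΔT = 2.166, so W_min = Q_C/COP = Q_C·ΔT/T_C.
W_min = 47900 × 92.60/200.55 = 22120 kJ.

22100 kJ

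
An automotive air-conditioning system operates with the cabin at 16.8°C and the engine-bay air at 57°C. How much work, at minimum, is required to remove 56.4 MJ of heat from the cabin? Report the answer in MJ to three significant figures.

In absolute terms T_C = 289.95 K and T_H = 330.15 K, so ΔT = 40.20 K.
The reversible limit is COP_R = T_C/ΔT = 7.213, so W_min = Q_C/COP = Q_C·ΔT/T_C.
W_min = 56.40 × 40.20/289.95 = 7.820 MJ.

7.82 MJ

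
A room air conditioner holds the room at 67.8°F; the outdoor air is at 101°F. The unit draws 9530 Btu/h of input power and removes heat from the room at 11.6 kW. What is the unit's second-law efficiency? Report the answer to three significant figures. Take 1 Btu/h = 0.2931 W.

Converting, Q̇_C = 11.60 kW = 39580 Btu/h, so COP_actual = Q̇_C/Ẇ = 39580/9530 = 4.153.
In absolute terms T_C = 293.04 K and T_H = 311.48 K, so ΔT = 18.44 K.
COP_Carnot = T_C/ΔT = 293.04/18.44 = 15.89.
η_II = COP_actual/COP_Carnot = 4.153/15.89 = 0.2614.

0.261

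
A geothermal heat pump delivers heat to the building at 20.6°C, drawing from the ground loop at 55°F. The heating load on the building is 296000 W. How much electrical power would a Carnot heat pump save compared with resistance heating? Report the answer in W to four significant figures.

In absolute terms T_C = 285.93 K and T_H = 293.75 K, so ΔT = 7.822 K.
COP_Carnot = T_H/ΔT = 293.75/7.822 = 37.55.
Resistance heating needs Ẇ_res = Q̇_H = 296000 W; the reversible heat pump needs only Ẇ_hp = Q̇_H/COP = 7882 W.
Saving = 296000 − 7882 = 288100 W.

288100 W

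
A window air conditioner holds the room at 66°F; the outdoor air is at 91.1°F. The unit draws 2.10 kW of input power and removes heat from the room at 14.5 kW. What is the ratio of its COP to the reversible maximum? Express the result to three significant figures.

COP_actual = Q̇_C/Ẇ = 14.50/2.100 = 6.905.
In absolute terms T_C = 292.04 K and T_H = 305.98 K, so ΔT = 13.94 K.
COP_Carnot = T_C/ΔT = 292.04/13.94 = 20.94.
η_II = COP_actual/COP_Carnot = 6.905/20.94 = 0.3297.

0.330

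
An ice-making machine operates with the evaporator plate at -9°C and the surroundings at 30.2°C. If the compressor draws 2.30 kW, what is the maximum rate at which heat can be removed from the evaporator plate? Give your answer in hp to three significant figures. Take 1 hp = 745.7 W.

20.8 hp

In absolute terms T_C = 264.15 K and T_H = 303.35 K, so ΔT = 39.20 K.
COP_Carnot = T_C/ΔT = 264.15/39.20 = 6.739.
Q̇_max = COP_Carnot × Ẇ = 6.739 × 2.300 kW = 15.50 kW = 20.78 hp.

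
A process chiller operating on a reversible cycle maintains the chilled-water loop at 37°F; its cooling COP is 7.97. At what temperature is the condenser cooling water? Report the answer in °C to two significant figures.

COP_R = T_C/(T_H − T_C) gives T_H − T_C = T_C/COP.
With T_C = 275.93 K, T_H = 275.93 × (1 + 1/7.97) = 310.55 K.
Converting, 310.55 K = 37.40°C.

37 °C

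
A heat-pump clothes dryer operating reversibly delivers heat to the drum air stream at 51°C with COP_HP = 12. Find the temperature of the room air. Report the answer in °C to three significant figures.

COP_HP = T_H/(T_H − T_C) gives T_H − T_C = T_H/COP.
With T_H = 324.15 K, T_C = 324.15 × (1 − 1/12) = 297.14 K.
Converting, 297.14 K = 23.99°C.

24.0 °C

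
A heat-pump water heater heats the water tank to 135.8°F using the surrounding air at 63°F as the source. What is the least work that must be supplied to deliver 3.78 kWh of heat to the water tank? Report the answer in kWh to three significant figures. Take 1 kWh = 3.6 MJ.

In absolute terms T_C = 290.37 K and T_H = 330.82 K, so ΔT = 40.44 K.
The reversible limit is COP_HP = T_H/ΔT = 8.180, so W_min = Q_H/COP = Q_H·ΔT/T_H.
W_min = 3.780 × 40.44/330.82 = 0.4621 kWh.

0.462 kWh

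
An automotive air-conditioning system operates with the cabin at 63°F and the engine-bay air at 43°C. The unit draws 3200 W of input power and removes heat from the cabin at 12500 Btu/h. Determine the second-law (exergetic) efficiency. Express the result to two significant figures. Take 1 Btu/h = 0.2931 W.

Converting, Q̇_C = 12500 Btu/h = 3664 W, so COP_actual = Q̇_C/Ẇ = 3664/3200 = 1.145.
In absolute terms T_C = 290.37 K and T_H = 316.15 K, so ΔT = 25.78 K.
COP_Carnot = T_C/ΔT = 290.37/25.78 = 11.26.
η_II = COP_actual/COP_Carnot = 1.145/11.26 = 0.1016.

0.10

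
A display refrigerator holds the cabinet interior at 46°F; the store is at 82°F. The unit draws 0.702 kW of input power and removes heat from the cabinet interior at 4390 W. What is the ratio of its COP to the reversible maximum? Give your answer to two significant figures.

Converting, Q̇_C = 4390 W = 4.390 kW, so COP_actual = Q̇_C/Ẇ = 4.390/0.7020 = 6.254.
In absolute terms T_C = 280.93 K and T_H = 300.93 K, so ΔT = 20.00 K.
COP_Carnot = T_C/ΔT = 280.93/20.00 = 14.05.
η_II = COP_actual/COP_Carnot = 6.254/14.05 = 0.4452.

0.45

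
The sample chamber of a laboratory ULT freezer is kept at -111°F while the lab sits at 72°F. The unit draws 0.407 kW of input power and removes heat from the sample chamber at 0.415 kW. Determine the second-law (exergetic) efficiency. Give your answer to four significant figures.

0.5352

COP_actual = Q̇_C/Ẇ = 0.4150/0.4070 = 1.020.
In absolute terms T_C = 193.71 K and T_H = 295.37 K, so ΔT = 101.7 K.
COP_Carnot = T_C/ΔT = 193.71/101.7 = 1.905.
η_II = COP_actual/COP_Carnot = 1.020/1.905 = 0.5352.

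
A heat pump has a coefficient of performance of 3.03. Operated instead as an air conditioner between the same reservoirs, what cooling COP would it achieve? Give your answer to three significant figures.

Since Q_H = Q_C + W for any cycle, COP_R = Q_C/W = Q_H/W − 1.
COP_R = 3.03 − 1 = 2.03.

2.03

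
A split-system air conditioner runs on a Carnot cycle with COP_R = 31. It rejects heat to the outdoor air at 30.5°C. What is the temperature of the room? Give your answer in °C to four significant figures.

21.01 °C

For a Carnot refrigerator COP_R = T_C/(T_H − T_C), so T_C = COP·T_H/(1 + COP).
With T_H = 303.65 K, T_C = 31 × 303.65/32.00 = 294.16 K.
Converting, 294.16 K = 21.01°C.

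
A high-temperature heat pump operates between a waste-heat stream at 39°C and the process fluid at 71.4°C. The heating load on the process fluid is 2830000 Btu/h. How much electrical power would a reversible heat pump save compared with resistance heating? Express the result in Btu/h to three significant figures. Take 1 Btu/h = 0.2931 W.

2560000 Btu/h

In absolute terms T_C = 312.15 K and T_H = 344.55 K, so ΔT = 32.40 K.
COP_Carnot = T_H/ΔT = 344.55/32.40 = 10.63.
Resistance heating needs Ẇ_res = Q̇_H = 2830000 Btu/h; the reversible heat pump needs only Ẇ_hp = Q̇_H/COP = 266100 Btu/h.
Saving = 2830000 − 266100 = 2564000 Btu/h.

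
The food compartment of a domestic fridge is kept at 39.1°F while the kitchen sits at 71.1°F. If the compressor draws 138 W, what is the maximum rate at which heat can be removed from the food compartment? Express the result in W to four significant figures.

2151 W

In absolute terms T_C = 277.09 K and T_H = 294.87 K, so ΔT = 17.78 K.
COP_Carnot = T_C/ΔT = 277.09/17.78 = 15.59.
Q̇_max = COP_Carnot × Ẇ = 15.59 × 138.0 W = 2151 W.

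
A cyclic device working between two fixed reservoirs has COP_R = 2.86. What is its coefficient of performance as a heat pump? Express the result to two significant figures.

3.9

The first law on one cycle gives Q_H = Q_C + W, so Q_H/W = Q_C/W + 1.
COP_HP = COP_R + 1 = 2.86 + 1 = 3.86.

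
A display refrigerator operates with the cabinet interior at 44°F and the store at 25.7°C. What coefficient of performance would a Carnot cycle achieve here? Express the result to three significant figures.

14.7

In absolute terms T_C = 279.82 K and T_H = 298.85 K, so ΔT = 19.03 K.
For a reversible cycle, COP_Carnot = T_C/ΔT = 279.82/19.03 = 14.70.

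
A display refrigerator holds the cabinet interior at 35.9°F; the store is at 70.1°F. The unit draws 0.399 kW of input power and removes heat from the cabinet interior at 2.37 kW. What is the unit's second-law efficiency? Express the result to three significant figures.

COP_actual = Q̇_C/Ẇ = 2.370/0.3990 = 5.940.
In absolute terms T_C = 275.32 K and T_H = 294.32 K, so ΔT = 19.00 K.
COP_Carnot = T_C/ΔT = 275.32/19.00 = 14.49.
η_II = COP_actual/COP_Carnot = 5.940/14.49 = 0.4099.

0.410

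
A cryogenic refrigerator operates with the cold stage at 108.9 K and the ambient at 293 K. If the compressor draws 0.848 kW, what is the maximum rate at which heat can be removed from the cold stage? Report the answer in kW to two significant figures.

The reservoir spacing is ΔT = 293 − 108.9 = 184.1 K.
COP_Carnot = T_C/ΔT = 108.90/184.1 = 0.5915.
Q̇_max = COP_Carnot × Ẇ = 0.5915 × 0.8480 kW = 0.5016 kW.

0.50 kW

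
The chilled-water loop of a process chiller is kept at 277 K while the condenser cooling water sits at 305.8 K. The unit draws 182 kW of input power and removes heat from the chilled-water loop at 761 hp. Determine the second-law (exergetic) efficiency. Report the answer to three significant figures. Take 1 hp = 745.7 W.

Converting, Q̇_C = 761.0 hp = 567.5 kW, so COP_actual = Q̇_C/Ẇ = 567.5/182.0 = 3.118.
The reservoir spacing is ΔT = 305.8 − 277 = 28.80 K.
COP_Carnot = T_C/ΔT = 277.00/28.80 = 9.618.
η_II = COP_actual/COP_Carnot = 3.118/9.618 = 0.3242.

0.324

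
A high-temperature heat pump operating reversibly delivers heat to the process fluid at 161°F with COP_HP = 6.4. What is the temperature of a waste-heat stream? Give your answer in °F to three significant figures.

64.0 °F

COP_HP = T_H/(T_H − T_C) gives T_H − T_C = T_H/COP.
With T_H = 344.82 K, T_C = 344.82 × (1 − 1/6.4) = 290.94 K.
Converting, 290.94 K = 64.02°F.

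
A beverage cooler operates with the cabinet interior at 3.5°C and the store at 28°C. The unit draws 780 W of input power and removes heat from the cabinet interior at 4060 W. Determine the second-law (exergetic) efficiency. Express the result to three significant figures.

0.461

COP_actual = Q̇_C/Ẇ = 4060/780.0 = 5.205.
In absolute terms T_C = 276.65 K and T_H = 301.15 K, so ΔT = 24.50 K.
COP_Carnot = T_C/ΔT = 276.65/24.50 = 11.29.
η_II = COP_actual/COP_Carnot = 5.205/11.29 = 0.4610.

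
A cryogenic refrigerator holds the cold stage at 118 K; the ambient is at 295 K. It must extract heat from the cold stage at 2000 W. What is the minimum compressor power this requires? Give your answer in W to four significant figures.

The reservoir spacing is ΔT = 295 − 118 = 177.0 K.
COP_Carnot = T_C/ΔT = 118.00/177.0 = 0.6667.
Ẇ_min = Q̇/COP_Carnot = 2000/0.6667 = 3000 W.

3000 W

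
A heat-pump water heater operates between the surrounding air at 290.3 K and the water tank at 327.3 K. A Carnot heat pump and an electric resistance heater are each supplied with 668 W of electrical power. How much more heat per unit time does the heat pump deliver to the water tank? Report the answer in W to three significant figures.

5240 W

The reservoir spacing is ΔT = 327.3 − 290.3 = 37.00 K.
COP_Carnot = T_H/ΔT = 327.30/37.00 = 8.846.
The heat pump delivers Q̇_H = COP × Ẇ = 5909 W; the resistance heater delivers Ẇ = 668.0 W.
Extra = (COP − 1)·Ẇ = 5241 W.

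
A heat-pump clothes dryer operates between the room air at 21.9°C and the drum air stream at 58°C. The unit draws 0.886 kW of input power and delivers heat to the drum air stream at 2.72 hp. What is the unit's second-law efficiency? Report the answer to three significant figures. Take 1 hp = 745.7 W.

Converting, Q̇_H = 2.720 hp = 2.028 kW, so COP_actual = Q̇_H/Ẇ = 2.028/0.8860 = 2.289.
In absolute terms T_C = 295.05 K and T_H = 331.15 K, so ΔT = 36.10 K.
COP_Carnot = T_H/ΔT = 331.15/36.10 = 9.173.
η_II = COP_actual/COP_Carnot = 2.289/9.173 = 0.2496.

0.250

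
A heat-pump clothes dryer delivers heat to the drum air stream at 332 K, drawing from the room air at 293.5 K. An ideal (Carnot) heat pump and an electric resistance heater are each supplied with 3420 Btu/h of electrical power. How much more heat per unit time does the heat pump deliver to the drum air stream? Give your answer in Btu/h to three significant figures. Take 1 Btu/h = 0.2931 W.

26100 Btu/h

The reservoir spacing is ΔT = 332 − 293.5 = 38.50 K.
COP_Carnot = T_H/ΔT = 332.00/38.50 = 8.623.
The heat pump delivers Q̇_H = COP × Ẇ = 29490 Btu/h; the resistance heater delivers Ẇ = 3420 Btu/h.
Extra = (COP − 1)·Ẇ = 26070 Btu/h.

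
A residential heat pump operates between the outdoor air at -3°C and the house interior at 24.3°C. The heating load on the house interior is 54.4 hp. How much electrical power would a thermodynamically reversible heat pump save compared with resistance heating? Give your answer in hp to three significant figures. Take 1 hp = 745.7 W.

49.4 hp

In absolute terms T_C = 270.15 K and T_H = 297.45 K, so ΔT = 27.30 K.
COP_Carnot = T_H/ΔT = 297.45/27.30 = 10.90.
Resistance heating needs Ẇ_res = Q̇_H = 54.40 hp; the reversible heat pump needs only Ẇ_hp = Q̇_H/COP = 4.993 hp.
Saving = 54.40 − 4.993 = 49.41 hp.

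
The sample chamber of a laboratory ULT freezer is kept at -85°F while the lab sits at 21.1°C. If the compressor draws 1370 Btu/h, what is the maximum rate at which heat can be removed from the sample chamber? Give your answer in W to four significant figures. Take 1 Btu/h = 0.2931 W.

970.8 W

In absolute terms T_C = 208.15 K and T_H = 294.25 K, so ΔT = 86.10 K.
COP_Carnot = T_C/ΔT = 208.15/86.10 = 2.418.
Q̇_max = COP_Carnot × Ẇ = 2.418 × 1370 Btu/h = 3312 Btu/h = 970.8 W.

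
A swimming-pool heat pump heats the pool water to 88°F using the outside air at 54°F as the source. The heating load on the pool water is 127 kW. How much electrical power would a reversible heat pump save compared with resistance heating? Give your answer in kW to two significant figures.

120 kW

In absolute terms T_C = 285.37 K and T_H = 304.26 K, so ΔT = 18.89 K.
COP_Carnot = T_H/ΔT = 304.26/18.89 = 16.11.
Resistance heating needs Ẇ_res = Q̇_H = 127.0 kW; the reversible heat pump needs only Ẇ_hp = Q̇_H/COP = 7.884 kW.
Saving = 127.0 − 7.884 = 119.1 kW.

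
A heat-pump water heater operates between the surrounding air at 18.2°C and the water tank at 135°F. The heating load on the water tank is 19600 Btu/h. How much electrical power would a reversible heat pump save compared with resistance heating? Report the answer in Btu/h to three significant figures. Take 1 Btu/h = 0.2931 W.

In absolute terms T_C = 291.35 K and T_H = 330.37 K, so ΔT = 39.02 K.
COP_Carnot = T_H/ΔT = 330.37/39.02 = 8.466.
Resistance heating needs Ẇ_res = Q̇_H = 19600 Btu/h; the reversible heat pump needs only Ẇ_hp = Q̇_H/COP = 2315 Btu/h.
Saving = 19600 − 2315 = 17280 Btu/h.

17300 Btu/h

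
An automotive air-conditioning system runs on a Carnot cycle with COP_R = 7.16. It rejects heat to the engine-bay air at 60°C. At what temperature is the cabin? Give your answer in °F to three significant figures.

For a Carnot refrigerator COP_R = T_C/(T_H − T_C), so T_C = COP·T_H/(1 + COP).
With T_H = 333.15 K, T_C = 7.16 × 333.15/8.160 = 292.32 K.
Converting, 292.32 K = 66.51°F.

66.5 °F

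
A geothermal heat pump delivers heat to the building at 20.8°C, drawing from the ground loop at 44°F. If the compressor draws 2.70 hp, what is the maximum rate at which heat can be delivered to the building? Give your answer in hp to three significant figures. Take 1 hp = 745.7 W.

56.2 hp

In absolute terms T_C = 279.82 K and T_H = 293.95 K, so ΔT = 14.13 K.
COP_Carnot = T_H/ΔT = 293.95/14.13 = 20.80.
Q̇_max = COP_Carnot × Ẇ = 20.80 × 2.700 hp = 56.16 hp.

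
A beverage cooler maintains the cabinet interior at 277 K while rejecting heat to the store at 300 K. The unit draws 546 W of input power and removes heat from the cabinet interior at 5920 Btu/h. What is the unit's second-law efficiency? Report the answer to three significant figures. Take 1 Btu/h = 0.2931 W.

Converting, Q̇_C = 5920 Btu/h = 1735 W, so COP_actual = Q̇_C/Ẇ = 1735/546.0 = 3.178.
The reservoir spacing is ΔT = 300 − 277 = 23.00 K.
COP_Carnot = T_C/ΔT = 277.00/23.00 = 12.04.
η_II = COP_actual/COP_Carnot = 3.178/12.04 = 0.2639.

0.264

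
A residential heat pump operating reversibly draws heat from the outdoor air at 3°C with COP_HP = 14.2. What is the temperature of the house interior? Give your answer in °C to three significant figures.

23.9 °C

COP_HP = T_H/(T_H − T_C) rearranges to T_H = COP·T_C/(COP − 1).
With T_C = 276.15 K, T_H = 14.2 × 276.15/13.20 = 297.07 K.
Converting, 297.07 K = 23.92°C.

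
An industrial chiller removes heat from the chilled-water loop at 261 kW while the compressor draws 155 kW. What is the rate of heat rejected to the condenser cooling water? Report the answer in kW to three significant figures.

For a cyclic device the first law requires Q̇_H = Q̇_C + Ẇ.
Q̇_H = Q̇_C + Ẇ = 416.0 kW.

416 kW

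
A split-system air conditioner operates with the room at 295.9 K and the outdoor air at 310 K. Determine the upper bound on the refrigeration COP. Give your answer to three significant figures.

21.0

The reservoir spacing is ΔT = 310 − 295.9 = 14.10 K.
For a reversible cycle, COP_Carnot = T_C/ΔT = 295.90/14.10 = 20.99.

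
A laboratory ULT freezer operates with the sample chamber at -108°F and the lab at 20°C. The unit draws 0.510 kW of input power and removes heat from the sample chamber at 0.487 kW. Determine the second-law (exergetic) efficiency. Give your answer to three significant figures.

COP_actual = Q̇_C/Ẇ = 0.4870/0.5100 = 0.9549.
In absolute terms T_C = 195.37 K and T_H = 293.15 K, so ΔT = 97.78 K.
COP_Carnot = T_C/ΔT = 195.37/97.78 = 1.998.
η_II = COP_actual/COP_Carnot = 0.9549/1.998 = 0.4779.

0.478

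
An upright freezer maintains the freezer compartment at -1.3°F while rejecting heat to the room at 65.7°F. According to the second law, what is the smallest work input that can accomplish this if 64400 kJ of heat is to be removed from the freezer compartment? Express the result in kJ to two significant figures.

In absolute terms T_C = 254.65 K and T_H = 291.87 K, so ΔT = 37.22 K.
The reversible limit is COP_R = T_C/ΔT = 6.841, so W_min = Q_C/COP = Q_C·ΔT/T_C.
W_min = 64400 × 37.22/254.65 = 9413 kJ.

9400 kJ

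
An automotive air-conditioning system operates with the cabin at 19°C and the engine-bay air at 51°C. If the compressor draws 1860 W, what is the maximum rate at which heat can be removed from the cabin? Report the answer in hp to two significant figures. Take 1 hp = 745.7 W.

In absolute terms T_C = 292.15 K and T_H = 324.15 K, so ΔT = 32.00 K.
COP_Carnot = T_C/ΔT = 292.15/32.00 = 9.130.
Q̇_max = COP_Carnot × Ẇ = 9.130 × 1860 W = 16980 W = 22.77 hp.

23 hp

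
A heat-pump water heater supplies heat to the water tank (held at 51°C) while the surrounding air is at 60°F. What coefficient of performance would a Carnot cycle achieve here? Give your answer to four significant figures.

9.145

In absolute terms T_C = 288.71 K and T_H = 324.15 K, so ΔT = 35.44 K.
For a reversible cycle, COP_Carnot = T_H/ΔT = 324.15/35.44 = 9.145.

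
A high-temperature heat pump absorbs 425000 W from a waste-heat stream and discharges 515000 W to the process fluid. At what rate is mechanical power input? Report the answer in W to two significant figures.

90000 W

For a cyclic device the first law requires Q̇_H = Q̇_C + Ẇ.
Ẇ = Q̇_H − Q̇_C = 90000 W.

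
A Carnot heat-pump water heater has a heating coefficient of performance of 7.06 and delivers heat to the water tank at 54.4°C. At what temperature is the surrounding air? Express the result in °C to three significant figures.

8.00 °C

COP_HP = T_H/(T_H − T_C) gives T_H − T_C = T_H/COP.
With T_H = 327.55 K, T_C = 327.55 × (1 − 1/7.06) = 281.15 K.
Converting, 281.15 K = 8.00°C.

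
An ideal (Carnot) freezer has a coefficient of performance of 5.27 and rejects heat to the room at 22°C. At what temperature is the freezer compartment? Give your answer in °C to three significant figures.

For a Carnot refrigerator COP_R = T_C/(T_H − T_C), so T_C = COP·T_H/(1 + COP).
With T_H = 295.15 K, T_C = 5.27 × 295.15/6.270 = 248.08 K.
Converting, 248.08 K = -25.07°C.

-25.1 °C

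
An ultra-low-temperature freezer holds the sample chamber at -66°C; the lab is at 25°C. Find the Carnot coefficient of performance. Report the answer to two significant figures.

2.3

In absolute terms T_C = 207.15 K and T_H = 298.15 K, so ΔT = 91.00 K.
For a reversible cycle, COP_Carnot = T_C/ΔT = 207.15/91.00 = 2.276.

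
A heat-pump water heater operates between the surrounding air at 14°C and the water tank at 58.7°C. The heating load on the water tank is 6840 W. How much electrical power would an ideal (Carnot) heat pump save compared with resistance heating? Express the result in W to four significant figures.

5919 W

In absolute terms T_C = 287.15 K and T_H = 331.85 K, so ΔT = 44.70 K.
COP_Carnot = T_H/ΔT = 331.85/44.70 = 7.424.
Resistance heating needs Ẇ_res = Q̇_H = 6840 W; the reversible heat pump needs only Ẇ_hp = Q̇_H/COP = 921.3 W.
Saving = 6840 − 921.3 = 5919 W.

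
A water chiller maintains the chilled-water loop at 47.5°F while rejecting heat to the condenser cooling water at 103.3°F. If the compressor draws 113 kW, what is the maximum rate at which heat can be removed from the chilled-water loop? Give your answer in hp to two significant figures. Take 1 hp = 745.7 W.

In absolute terms T_C = 281.76 K and T_H = 312.76 K, so ΔT = 31.00 K.
COP_Carnot = T_C/ΔT = 281.76/31.00 = 9.089.
Q̇_max = COP_Carnot × Ẇ = 9.089 × 113.0 kW = 1027 kW = 1377 hp.

1400 hp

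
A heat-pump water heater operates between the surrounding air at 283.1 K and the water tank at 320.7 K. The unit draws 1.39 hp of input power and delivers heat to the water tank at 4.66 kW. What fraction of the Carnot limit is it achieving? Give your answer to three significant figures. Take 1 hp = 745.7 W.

0.527

Converting, Q̇_H = 4.660 kW = 6.249 hp, so COP_actual = Q̇_H/Ẇ = 6.249/1.390 = 4.496.
The reservoir spacing is ΔT = 320.7 − 283.1 = 37.60 K.
COP_Carnot = T_H/ΔT = 320.70/37.60 = 8.529.
η_II = COP_actual/COP_Carnot = 4.496/8.529 = 0.5271.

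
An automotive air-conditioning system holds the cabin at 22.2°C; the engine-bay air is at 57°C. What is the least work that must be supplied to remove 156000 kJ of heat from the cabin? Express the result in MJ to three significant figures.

In absolute terms T_C = 295.35 K and T_H = 330.15 K, so ΔT = 34.80 K.
The reversible limit is COP_R = T_C/ΔT = 8.487, so W_min = Q_C/COP = Q_C·ΔT/T_C.
W_min = 156000 × 34.80/295.35 = 18380 kJ = 18.38 MJ.

18.4 MJ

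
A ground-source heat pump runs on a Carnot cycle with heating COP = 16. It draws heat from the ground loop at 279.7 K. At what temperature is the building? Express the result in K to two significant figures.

COP_HP = T_H/(T_H − T_C) rearranges to T_H = COP·T_C/(COP − 1).
With T_C = 279.70 K, T_H = 16 × 279.70/15.00 = 298.35 K.

300 K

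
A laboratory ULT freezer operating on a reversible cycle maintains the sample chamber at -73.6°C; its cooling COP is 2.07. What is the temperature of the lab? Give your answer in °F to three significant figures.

73.0 °F

COP_R = T_C/(T_H − T_C) gives T_H − T_C = T_C/COP.
With T_C = 199.55 K, T_H = 199.55 × (1 + 1/2.07) = 295.95 K.
Converting, 295.95 K = 73.04°F.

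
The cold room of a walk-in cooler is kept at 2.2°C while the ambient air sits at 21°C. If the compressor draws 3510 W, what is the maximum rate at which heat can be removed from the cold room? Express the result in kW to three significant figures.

In absolute terms T_C = 275.35 K and T_H = 294.15 K, so ΔT = 18.80 K.
COP_Carnot = T_C/ΔT = 275.35/18.80 = 14.65.
Q̇_max = COP_Carnot × Ẇ = 14.65 × 3510 W = 51410 W = 51.41 kW.

51.4 kW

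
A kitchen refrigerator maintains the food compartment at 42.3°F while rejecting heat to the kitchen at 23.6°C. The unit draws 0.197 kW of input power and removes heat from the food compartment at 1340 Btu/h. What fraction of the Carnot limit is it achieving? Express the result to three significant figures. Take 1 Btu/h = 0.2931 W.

Converting, Q̇_C = 1340 Btu/h = 0.3928 kW, so COP_actual = Q̇_C/Ẇ = 0.3928/0.1970 = 1.994.
In absolute terms T_C = 278.87 K and T_H = 296.75 K, so ΔT = 17.88 K.
COP_Carnot = T_C/ΔT = 278.87/17.88 = 15.60.
η_II = COP_actual/COP_Carnot = 1.994/15.60 = 0.1278.

0.128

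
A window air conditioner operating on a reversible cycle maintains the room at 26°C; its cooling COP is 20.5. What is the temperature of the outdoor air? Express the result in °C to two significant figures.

41 °C

COP_R = T_C/(T_H − T_C) gives T_H − T_C = T_C/COP.
With T_C = 299.15 K, T_H = 299.15 × (1 + 1/20.5) = 313.74 K.
Converting, 313.74 K = 40.59°C.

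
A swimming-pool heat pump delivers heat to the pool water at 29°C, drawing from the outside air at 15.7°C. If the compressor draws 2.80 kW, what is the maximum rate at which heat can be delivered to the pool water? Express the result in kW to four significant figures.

In absolute terms T_C = 288.85 K and T_H = 302.15 K, so ΔT = 13.30 K.
COP_Carnot = T_H/ΔT = 302.15/13.30 = 22.72.
Q̇_max = COP_Carnot × Ẇ = 22.72 × 2.800 kW = 63.61 kW.

63.61 kW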